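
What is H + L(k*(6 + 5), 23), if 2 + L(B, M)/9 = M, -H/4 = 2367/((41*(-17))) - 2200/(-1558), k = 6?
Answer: 2608019/13243 ≈ 196.94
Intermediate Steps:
H = 105092/13243 (H = -4*(2367/((41*(-17))) - 2200/(-1558)) = -4*(2367/(-697) - 2200*(-1/1558)) = -4*(2367*(-1/697) + 1100/779) = -4*(-2367/697 + 1100/779) = -4*(-26273/13243) = 105092/13243 ≈ 7.9357)
L(B, M) = -18 + 9*M
H + L(k*(6 + 5), 23) = 105092/13243 + (-18 + 9*23) = 105092/13243 + (-18 + 207) = 105092/13243 + 189 = 2608019/13243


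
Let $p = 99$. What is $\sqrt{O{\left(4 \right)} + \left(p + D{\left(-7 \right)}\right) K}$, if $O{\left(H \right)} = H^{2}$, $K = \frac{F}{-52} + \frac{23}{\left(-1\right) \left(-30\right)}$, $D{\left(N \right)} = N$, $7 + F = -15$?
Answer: $\frac{4 \sqrt{298155}}{195} \approx 11.201$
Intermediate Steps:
$F = -22$ ($F = -7 - 15 = -22$)
$K = \frac{232}{195}$ ($K = - \frac{22}{-52} + \frac{23}{\left(-1\right) \left(-30\right)} = \left(-22\right) \left(- \frac{1}{52}\right) + \frac{23}{30} = \frac{11}{26} + 23 \cdot \frac{1}{30} = \frac{11}{26} + \frac{23}{30} = \frac{232}{195} \approx 1.1897$)
$\sqrt{O{\left(4 \right)} + \left(p + D{\left(-7 \right)}\right) K} = \sqrt{4^{2} + \left(99 - 7\right) \frac{232}{195}} = \sqrt{16 + 92 \cdot \frac{232}{195}} = \sqrt{16 + \frac{21344}{195}} = \sqrt{\frac{24464}{195}} = \frac{4 \sqrt{298155}}{195}$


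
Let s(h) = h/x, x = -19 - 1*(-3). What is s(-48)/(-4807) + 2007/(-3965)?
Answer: -9659544/19059755 ≈ -0.50680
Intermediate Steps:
x = -16 (x = -19 + 3 = -16)
s(h) = -h/16 (s(h) = h/(-16) = h*(-1/16) = -h/16)
s(-48)/(-4807) + 2007/(-3965) = -1/16*(-48)/(-4807) + 2007/(-3965) = 3*(-1/4807) + 2007*(-1/3965) = -3/4807 - 2007/3965 = -9659544/19059755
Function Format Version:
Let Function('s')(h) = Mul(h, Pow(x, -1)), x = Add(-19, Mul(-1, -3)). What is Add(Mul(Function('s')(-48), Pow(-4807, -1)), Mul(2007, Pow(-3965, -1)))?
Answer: Rational(-9659544, 19059755) ≈ -0.50680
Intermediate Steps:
x = -16 (x = Add(-19, 3) = -16)
Function('s')(h) = Mul(Rational(-1, 16), h) (Function('s')(h) = Mul(h, Pow(-16, -1)) = Mul(h, Rational(-1, 16)) = Mul(Rational(-1, 16), h))
Add(Mul(Function('s')(-48), Pow(-4807, -1)), Mul(2007, Pow(-3965, -1))) = Add(Mul(Mul(Rational(-1, 16), -48), Pow(-4807, -1)), Mul(2007, Pow(-3965, -1))) = Add(Mul(3, Rational(-1, 4807)), Mul(2007, Rational(-1, 3965))) = Add(Rational(-3, 4807), Rational(-2007, 3965)) = Rational(-9659544, 19059755)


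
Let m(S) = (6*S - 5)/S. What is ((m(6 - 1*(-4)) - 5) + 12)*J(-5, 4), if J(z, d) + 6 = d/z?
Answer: -85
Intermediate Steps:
J(z, d) = -6 + d/z
m(S) = (-5 + 6*S)/S
((m(6 - 1*(-4)) - 5) + 12)*J(-5, 4) = (((6 - 5/(6 - 1*(-4))) - 5) + 12)*(-6 + 4/(-5)) = (((6 - 5/(6 + 4)) - 5) + 12)*(-6 + 4*(-1/5)) = (((6 - 5/10) - 5) + 12)*(-6 - 4/5) = (((6 - 5*1/10) - 5) + 12)*(-34/5) = (((6 - 1/2) - 5) + 12)*(-34/5) = ((11/2 - 5) + 12)*(-34/5) = (1/2 + 12)*(-34/5) = (25/2)*(-34/5) = -85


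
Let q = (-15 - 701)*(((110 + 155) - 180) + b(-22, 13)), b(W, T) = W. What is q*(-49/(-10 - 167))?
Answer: -736764/59 ≈ -12488.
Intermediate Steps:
q = -45108 (q = (-15 - 701)*(((110 + 155) - 180) - 22) = -716*((265 - 180) - 22) = -716*(85 - 22) = -716*63 = -45108)
q*(-49/(-10 - 167)) = -(-2210292)/(-10 - 167) = -(-2210292)/(-177) = -(-2210292)*(-1)/177 = -45108*49/177 = -736764/59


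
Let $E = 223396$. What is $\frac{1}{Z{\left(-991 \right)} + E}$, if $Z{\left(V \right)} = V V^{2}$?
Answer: $- \frac{1}{973018875} \approx -1.0277 \cdot 10^{-9}$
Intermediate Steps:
$Z{\left(V \right)} = V^{3}$
$\frac{1}{Z{\left(-991 \right)} + E} = \frac{1}{\left(-991\right)^{3} + 223396} = \frac{1}{-973242271 + 223396} = \frac{1}{-973018875} = - \frac{1}{973018875}$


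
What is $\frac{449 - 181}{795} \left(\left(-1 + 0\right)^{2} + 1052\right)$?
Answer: $\frac{94068}{265} \approx 354.97$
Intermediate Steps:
$\frac{449 - 181}{795} \left(\left(-1 + 0\right)^{2} + 1052\right) = 268 \cdot \frac{1}{795} \left(\left(-1\right)^{2} + 1052\right) = \frac{268 \left(1 + 1052\right)}{795} = \frac{268}{795} \cdot 1053 = \frac{94068}{265}$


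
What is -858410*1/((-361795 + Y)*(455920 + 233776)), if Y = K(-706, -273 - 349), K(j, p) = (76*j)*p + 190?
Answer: -61315/1626324203728 ≈ -3.7702e-8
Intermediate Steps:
K(j, p) = 190 + 76*j*p (K(j, p) = 76*j*p + 190 = 190 + 76*j*p)
Y = 33374222 (Y = 190 + 76*(-706)*(-273 - 349) = 190 + 76*(-706)*(-622) = 190 + 33374032 = 33374222)
-858410*1/((-361795 + Y)*(455920 + 233776)) = -858410*1/((-361795 + 33374222)*(455920 + 233776)) = -858410/(33012427*689696) = -858410/22768538852192 = -858410*1/22768538852192 = -61315/1626324203728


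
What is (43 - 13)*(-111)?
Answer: -3330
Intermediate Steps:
(43 - 13)*(-111) = 30*(-111) = -3330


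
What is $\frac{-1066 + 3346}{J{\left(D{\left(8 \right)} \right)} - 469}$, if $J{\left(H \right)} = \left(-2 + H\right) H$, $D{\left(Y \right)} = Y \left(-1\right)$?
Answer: $- \frac{2280}{389} \approx -5.8612$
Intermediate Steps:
$D{\left(Y \right)} = - Y$
$J{\left(H \right)} = H \left(-2 + H\right)$
$\frac{-1066 + 3346}{J{\left(D{\left(8 \right)} \right)} - 469} = \frac{-1066 + 3346}{\left(-1\right) 8 \left(-2 - 8\right) - 469} = \frac{2280}{- 8 \left(-2 - 8\right) - 469} = \frac{2280}{\left(-8\right) \left(-10\right) - 469} = \frac{2280}{80 - 469} = \frac{2280}{-389} = 2280 \left(- \frac{1}{389}\right) = - \frac{2280}{389}$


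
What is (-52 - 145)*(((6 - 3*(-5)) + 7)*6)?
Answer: -33096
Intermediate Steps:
(-52 - 145)*(((6 - 3*(-5)) + 7)*6) = -197*((6 + 15) + 7)*6 = -197*(21 + 7)*6 = -5516*6 = -197*168 = -33096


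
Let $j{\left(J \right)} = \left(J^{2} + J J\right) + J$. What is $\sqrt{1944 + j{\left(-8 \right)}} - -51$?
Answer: $51 + 4 \sqrt{129} \approx 96.431$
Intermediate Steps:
$j{\left(J \right)} = J + 2 J^{2}$ ($j{\left(J \right)} = \left(J^{2} + J^{2}\right) + J = 2 J^{2} + J = J + 2 J^{2}$)
$\sqrt{1944 + j{\left(-8 \right)}} - -51 = \sqrt{1944 - 8 \left(1 + 2 \left(-8\right)\right)} - -51 = \sqrt{1944 - 8 \left(1 - 16\right)} + 51 = \sqrt{1944 - -120} + 51 = \sqrt{1944 + 120} + 51 = \sqrt{2064} + 51 = 4 \sqrt{129} + 51 = 51 + 4 \sqrt{129}$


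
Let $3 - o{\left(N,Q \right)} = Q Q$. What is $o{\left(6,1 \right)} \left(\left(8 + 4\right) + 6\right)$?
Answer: $36$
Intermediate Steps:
$o{\left(N,Q \right)} = 3 - Q^{2}$ ($o{\left(N,Q \right)} = 3 - Q Q = 3 - Q^{2}$)
$o{\left(6,1 \right)} \left(\left(8 + 4\right) + 6\right) = \left(3 - 1^{2}\right) \left(\left(8 + 4\right) + 6\right) = \left(3 - 1\right) \left(12 + 6\right) = \left(3 - 1\right) 18 = 2 \cdot 18 = 36$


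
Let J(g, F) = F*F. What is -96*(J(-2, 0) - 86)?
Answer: 8256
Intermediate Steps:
J(g, F) = F²
-96*(J(-2, 0) - 86) = -96*(0² - 86) = -96*(0 - 86) = -96*(-86) = 8256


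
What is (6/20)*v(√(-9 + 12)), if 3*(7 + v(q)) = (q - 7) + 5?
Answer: -23/10 + √3/10 ≈ -2.1268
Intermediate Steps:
v(q) = -23/3 + q/3 (v(q) = -7 + ((q - 7) + 5)/3 = -7 + ((-7 + q) + 5)/3 = -7 + (-2 + q)/3 = -7 + (-⅔ + q/3) = -23/3 + q/3)
(6/20)*v(√(-9 + 12)) = (6/20)*(-23/3 + √(-9 + 12)/3) = (6*(1/20))*(-23/3 + √3/3) = 3*(-23/3 + √3/3)/10 = -23/10 + √3/10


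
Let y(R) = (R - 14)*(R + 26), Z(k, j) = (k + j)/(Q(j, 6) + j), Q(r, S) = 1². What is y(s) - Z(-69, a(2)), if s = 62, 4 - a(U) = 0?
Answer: 4237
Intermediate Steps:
Q(r, S) = 1
a(U) = 4 (a(U) = 4 - 1*0 = 4 + 0 = 4)
Z(k, j) = (j + k)/(1 + j) (Z(k, j) = (k + j)/(1 + j) = (j + k)/(1 + j))
y(R) = (-14 + R)*(26 + R)
y(s) - Z(-69, a(2)) = (-364 + 62² + 12*62) - (4 - 69)/(1 + 4) = (-364 + 3844 + 744) - (-65)/5 = 4224 - (-65)/5 = 4224 - 1*(-13) = 4224 + 13 = 4237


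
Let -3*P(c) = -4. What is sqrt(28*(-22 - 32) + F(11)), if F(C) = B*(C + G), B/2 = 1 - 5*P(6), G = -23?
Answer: 4*I*sqrt(86) ≈ 37.094*I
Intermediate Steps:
P(c) = 4/3 (P(c) = -1/3*(-4) = 4/3)
B = -34/3 (B = 2*(1 - 5*4/3) = 2*(1 - 20/3) = 2*(-17/3) = -34/3 ≈ -11.333)
F(C) = 782/3 - 34*C/3 (F(C) = -34*(C - 23)/3 = -34*(-23 + C)/3 = 782/3 - 34*C/3)
sqrt(28*(-22 - 32) + F(11)) = sqrt(28*(-22 - 32) + (782/3 - 34/3*11)) = sqrt(28*(-54) + (782/3 - 374/3)) = sqrt(-1512 + 136) = sqrt(-1376) = 4*I*sqrt(86)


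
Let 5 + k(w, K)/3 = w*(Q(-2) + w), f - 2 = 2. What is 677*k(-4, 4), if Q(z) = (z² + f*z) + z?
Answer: 71085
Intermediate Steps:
f = 4 (f = 2 + 2 = 4)
Q(z) = z² + 5*z (Q(z) = (z² + 4*z) + z = z² + 5*z)
k(w, K) = -15 + 3*w*(-6 + w) (k(w, K) = -15 + 3*(w*(-2*(5 - 2) + w)) = -15 + 3*(w*(-2*3 + w)) = -15 + 3*(w*(-6 + w)) = -15 + 3*w*(-6 + w))
677*k(-4, 4) = 677*(-15 - 18*(-4) + 3*(-4)²) = 677*(-15 + 72 + 3*16) = 677*(-15 + 72 + 48) = 677*105 = 71085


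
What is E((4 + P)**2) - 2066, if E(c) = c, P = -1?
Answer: -2057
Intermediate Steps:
E((4 + P)**2) - 2066 = (4 - 1)**2 - 2066 = 3**2 - 2066 = 9 - 2066 = -2057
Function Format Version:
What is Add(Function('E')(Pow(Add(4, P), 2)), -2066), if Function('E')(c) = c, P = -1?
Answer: -2057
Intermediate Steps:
Add(Function('E')(Pow(Add(4, P), 2)), -2066) = Add(Pow(Add(4, -1), 2), -2066) = Add(Pow(3, 2), -2066) = Add(9, -2066) = -2057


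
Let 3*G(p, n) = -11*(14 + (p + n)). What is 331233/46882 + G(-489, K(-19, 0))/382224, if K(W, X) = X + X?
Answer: 190030282513/26879138352 ≈ 7.0698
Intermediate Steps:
K(W, X) = 2*X
G(p, n) = -154/3 - 11*n/3 - 11*p/3 (G(p, n) = (-11*(14 + (p + n)))/3 = (-11*(14 + (n + p)))/3 = (-11*(14 + n + p))/3 = (-154 - 11*n - 11*p)/3 = -154/3 - 11*n/3 - 11*p/3)
331233/46882 + G(-489, K(-19, 0))/382224 = 331233/46882 + (-154/3 - 22*0/3 - 11/3*(-489))/382224 = 331233*(1/46882) + (-154/3 - 11/3*0 + 1793)*(1/382224) = 331233/46882 + (-154/3 + 0 + 1793)*(1/382224) = 331233/46882 + (5225/3)*(1/382224) = 331233/46882 + 5225/1146672 = 190030282513/26879138352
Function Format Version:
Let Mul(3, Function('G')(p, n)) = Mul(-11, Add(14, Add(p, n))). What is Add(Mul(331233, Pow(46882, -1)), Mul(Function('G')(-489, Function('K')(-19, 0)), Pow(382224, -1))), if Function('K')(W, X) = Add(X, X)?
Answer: Rational(190030282513, 26879138352) ≈ 7.0698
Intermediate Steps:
Function('K')(W, X) = Mul(2, X)
Function('G')(p, n) = Add(Rational(-154, 3), Mul(Rational(-11, 3), n), Mul(Rational(-11, 3), p)) (Function('G')(p, n) = Mul(Rational(1, 3), Mul(-11, Add(14, Add(p, n)))) = Mul(Rational(1, 3), Mul(-11, Add(14, Add(n, p)))) = Mul(Rational(1, 3), Mul(-11, Add(14, n, p))) = Mul(Rational(1, 3), Add(-154, Mul(-11, n), Mul(-11, p))) = Add(Rational(-154, 3), Mul(Rational(-11, 3), n), Mul(Rational(-11, 3), p)))
Add(Mul(331233, Pow(46882, -1)), Mul(Function('G')(-489, Function('K')(-19, 0)), Pow(382224, -1))) = Add(Mul(331233, Pow(46882, -1)), Mul(Add(Rational(-154, 3), Mul(Rational(-11, 3), Mul(2, 0)), Mul(Rational(-11, 3), -489)), Pow(382224, -1))) = Add(Mul(331233, Rational(1, 46882)), Mul(Add(Rational(-154, 3), Mul(Rational(-11, 3), 0), 1793), Rational(1, 382224))) = Add(Rational(331233, 46882), Mul(Add(Rational(-154, 3), 0, 1793), Rational(1, 382224))) = Add(Rational(331233, 46882), Mul(Rational(5225, 3), Rational(1, 382224))) = Add(Rational(331233, 46882), Rational(5225, 1146672)) = Rational(190030282513, 26879138352)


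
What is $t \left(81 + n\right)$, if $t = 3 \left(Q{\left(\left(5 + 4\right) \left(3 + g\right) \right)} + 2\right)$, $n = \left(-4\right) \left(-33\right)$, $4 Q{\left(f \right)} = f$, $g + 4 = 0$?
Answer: $- \frac{639}{4} \approx -159.75$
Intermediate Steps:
$g = -4$ ($g = -4 + 0 = -4$)
$Q{\left(f \right)} = \frac{f}{4}$
$n = 132$
$t = - \frac{3}{4}$ ($t = 3 \left(\frac{\left(5 + 4\right) \left(3 - 4\right)}{4} + 2\right) = 3 \left(\frac{9 \left(-1\right)}{4} + 2\right) = 3 \left(\frac{1}{4} \left(-9\right) + 2\right) = 3 \left(- \frac{9}{4} + 2\right) = 3 \left(- \frac{1}{4}\right) = - \frac{3}{4} \approx -0.75$)
$t \left(81 + n\right) = - \frac{3 \left(81 + 132\right)}{4} = \left(- \frac{3}{4}\right) 213 = - \frac{639}{4}$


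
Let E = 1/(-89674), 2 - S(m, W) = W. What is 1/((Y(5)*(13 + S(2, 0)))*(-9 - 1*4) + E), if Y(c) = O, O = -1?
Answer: 89674/17486429 ≈ 0.0051282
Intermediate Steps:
S(m, W) = 2 - W
Y(c) = -1
E = -1/89674 ≈ -1.1152e-5
1/((Y(5)*(13 + S(2, 0)))*(-9 - 1*4) + E) = 1/((-(13 + (2 - 1*0)))*(-9 - 1*4) - 1/89674) = 1/((-(13 + (2 + 0)))*(-9 - 4) - 1/89674) = 1/(-(13 + 2)*(-13) - 1/89674) = 1/(-1*15*(-13) - 1/89674) = 1/(-15*(-13) - 1/89674) = 1/(195 - 1/89674) = 1/(17486429/89674) = 89674/17486429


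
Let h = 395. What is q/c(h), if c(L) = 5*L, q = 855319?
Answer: 855319/1975 ≈ 433.07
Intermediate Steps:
q/c(h) = 855319/((5*395)) = 855319/1975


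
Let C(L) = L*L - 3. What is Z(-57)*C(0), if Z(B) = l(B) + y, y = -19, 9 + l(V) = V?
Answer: 255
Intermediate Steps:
l(V) = -9 + V
Z(B) = -28 + B (Z(B) = (-9 + B) - 19 = -28 + B)
C(L) = -3 + L² (C(L) = L² - 3 = -3 + L²)
Z(-57)*C(0) = (-28 - 57)*(-3 + 0²) = -85*(-3 + 0) = -85*(-3) = 255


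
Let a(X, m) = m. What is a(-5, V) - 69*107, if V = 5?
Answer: -7378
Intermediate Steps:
a(-5, V) - 69*107 = 5 - 69*107 = 5 - 7383 = -7378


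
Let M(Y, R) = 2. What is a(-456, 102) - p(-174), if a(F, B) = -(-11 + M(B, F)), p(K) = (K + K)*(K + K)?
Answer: -121095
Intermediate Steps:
p(K) = 4*K**2 (p(K) = (2*K)*(2*K) = 4*K**2)
a(F, B) = 9 (a(F, B) = -(-11 + 2) = -1*(-9) = 9)
a(-456, 102) - p(-174) = 9 - 4*(-174)**2 = 9 - 4*30276 = 9 - 1*121104 = 9 - 121104 = -121095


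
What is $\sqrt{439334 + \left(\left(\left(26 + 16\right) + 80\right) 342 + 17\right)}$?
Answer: $5 \sqrt{19243} \approx 693.6$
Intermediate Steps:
$\sqrt{439334 + \left(\left(\left(26 + 16\right) + 80\right) 342 + 17\right)} = \sqrt{439334 + \left(\left(42 + 80\right) 342 + 17\right)} = \sqrt{439334 + \left(122 \cdot 342 + 17\right)} = \sqrt{439334 + \left(41724 + 17\right)} = \sqrt{439334 + 41741} = \sqrt{481075} = 5 \sqrt{19243}$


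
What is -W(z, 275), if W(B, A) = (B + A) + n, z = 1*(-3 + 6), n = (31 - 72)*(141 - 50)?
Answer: 3453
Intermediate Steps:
n = -3731 (n = -41*91 = -3731)
z = 3 (z = 1*3 = 3)
W(B, A) = -3731 + A + B (W(B, A) = (B + A) - 3731 = (A + B) - 3731 = -3731 + A + B)
-W(z, 275) = -(-3731 + 275 + 3) = -1*(-3453) = 3453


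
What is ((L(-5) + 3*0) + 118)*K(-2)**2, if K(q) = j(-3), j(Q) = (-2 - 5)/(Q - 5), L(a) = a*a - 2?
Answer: 6909/64 ≈ 107.95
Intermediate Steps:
L(a) = -2 + a**2 (L(a) = a**2 - 2 = -2 + a**2)
j(Q) = -7/(-5 + Q)
K(q) = 7/8 (K(q) = -7/(-5 - 3) = -7/(-8) = -7*(-1/8) = 7/8)
((L(-5) + 3*0) + 118)*K(-2)**2 = (((-2 + (-5)**2) + 3*0) + 118)*(7/8)**2 = (((-2 + 25) + 0) + 118)*(49/64) = ((23 + 0) + 118)*(49/64) = (23 + 118)*(49/64) = 141*(49/64) = 6909/64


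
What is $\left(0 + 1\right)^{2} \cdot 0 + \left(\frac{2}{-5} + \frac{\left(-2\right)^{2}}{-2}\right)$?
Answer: $- \frac{12}{5} \approx -2.4$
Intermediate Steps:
$\left(0 + 1\right)^{2} \cdot 0 + \left(\frac{2}{-5} + \frac{\left(-2\right)^{2}}{-2}\right) = 1^{2} \cdot 0 + \left(2 \left(- \frac{1}{5}\right) + 4 \left(- \frac{1}{2}\right)\right) = 1 \cdot 0 - \frac{12}{5} = 0 - \frac{12}{5} = - \frac{12}{5}$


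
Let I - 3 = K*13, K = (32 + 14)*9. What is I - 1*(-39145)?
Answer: 44530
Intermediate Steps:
K = 414 (K = 46*9 = 414)
I = 5385 (I = 3 + 414*13 = 3 + 5382 = 5385)
I - 1*(-39145) = 5385 - 1*(-39145) = 5385 + 39145 = 44530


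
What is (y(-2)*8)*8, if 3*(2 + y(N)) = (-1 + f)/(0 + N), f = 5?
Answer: -512/3 ≈ -170.67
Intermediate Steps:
y(N) = -2 + 4/(3*N) (y(N) = -2 + ((-1 + 5)/(0 + N))/3 = -2 + (4/N)/3 = -2 + 4/(3*N))
(y(-2)*8)*8 = ((-2 + (4/3)/(-2))*8)*8 = ((-2 + (4/3)*(-½))*8)*8 = ((-2 - ⅔)*8)*8 = -8/3*8*8 = -64/3*8 = -512/3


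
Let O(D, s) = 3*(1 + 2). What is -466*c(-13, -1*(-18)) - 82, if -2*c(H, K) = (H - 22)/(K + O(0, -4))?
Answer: -10369/27 ≈ -384.04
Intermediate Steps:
O(D, s) = 9 (O(D, s) = 3*3 = 9)
c(H, K) = -(-22 + H)/(2*(9 + K)) (c(H, K) = -(H - 22)/(2*(K + 9)) = -(-22 + H)/(2*(9 + K)))
-466*c(-13, -1*(-18)) - 82 = -233*(22 - 1*(-13))/(9 - 1*(-18)) - 82 = -233*(22 + 13)/(9 + 18) - 82 = -233*35/27 - 82 = -466*35/54 - 82 = -8155/27 - 82 = -10369/27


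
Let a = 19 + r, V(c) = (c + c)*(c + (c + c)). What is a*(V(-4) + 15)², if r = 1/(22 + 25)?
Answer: 11014974/47 ≈ 2.3436e+5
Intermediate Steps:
r = 1/47 ≈ 0.021277
V(c) = 6*c² (V(c) = (2*c)*(c + 2*c) = (2*c)*(3*c) = 6*c²)
a = 894/47 (a = 19 + 1/47 = 894/47 ≈ 19.021)
a*(V(-4) + 15)² = 894*(6*(-4)² + 15)²/47 = 894*(6*16 + 15)²/47 = 894*(96 + 15)²/47 = (894/47)*111² = (894/47)*12321 = 11014974/47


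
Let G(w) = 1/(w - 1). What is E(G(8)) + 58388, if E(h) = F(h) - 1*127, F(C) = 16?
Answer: 58277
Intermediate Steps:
G(w) = 1/(-1 + w)
E(h) = -111 (E(h) = 16 - 1*127 = 16 - 127 = -111)
E(G(8)) + 58388 = -111 + 58388 = 58277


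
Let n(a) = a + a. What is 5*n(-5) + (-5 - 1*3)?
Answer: -58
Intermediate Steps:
n(a) = 2*a
5*n(-5) + (-5 - 1*3) = 5*(2*(-5)) + (-5 - 1*3) = 5*(-10) + (-5 - 3) = -50 - 8 = -58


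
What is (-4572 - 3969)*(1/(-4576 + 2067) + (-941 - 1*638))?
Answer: 2602844784/193 ≈ 1.3486e+7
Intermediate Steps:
(-4572 - 3969)*(1/(-4576 + 2067) + (-941 - 1*638)) = -8541*(1/(-2509) + (-941 - 638)) = -8541*(-1/2509 - 1579) = -8541*(-3961712/2509) = 2602844784/193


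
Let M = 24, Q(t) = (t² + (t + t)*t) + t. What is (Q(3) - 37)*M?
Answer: -168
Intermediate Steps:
Q(t) = t + 3*t² (Q(t) = (t² + (2*t)*t) + t = (t² + 2*t²) + t = 3*t² + t = t + 3*t²)
(Q(3) - 37)*M = (3*(1 + 3*3) - 37)*24 = (3*(1 + 9) - 37)*24 = (3*10 - 37)*24 = (30 - 37)*24 = -7*24 = -168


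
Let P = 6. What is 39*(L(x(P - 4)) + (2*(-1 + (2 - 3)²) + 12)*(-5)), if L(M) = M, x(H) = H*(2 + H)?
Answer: -2028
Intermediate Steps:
39*(L(x(P - 4)) + (2*(-1 + (2 - 3)²) + 12)*(-5)) = 39*((6 - 4)*(2 + (6 - 4)) + (2*(-1 + (2 - 3)²) + 12)*(-5)) = 39*(2*(2 + 2) + (2*(-1 + (-1)²) + 12)*(-5)) = 39*(2*4 + (2*(-1 + 1) + 12)*(-5)) = 39*(8 + (2*0 + 12)*(-5)) = 39*(8 + (0 + 12)*(-5)) = 39*(8 + 12*(-5)) = 39*(8 - 60) = 39*(-52) = -2028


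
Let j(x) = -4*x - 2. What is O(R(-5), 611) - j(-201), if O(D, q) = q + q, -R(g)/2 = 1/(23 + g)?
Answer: 420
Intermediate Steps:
R(g) = -2/(23 + g)
O(D, q) = 2*q
j(x) = -2 - 4*x
O(R(-5), 611) - j(-201) = 2*611 - (-2 - 4*(-201)) = 1222 - (-2 + 804) = 1222 - 1*802 = 1222 - 802 = 420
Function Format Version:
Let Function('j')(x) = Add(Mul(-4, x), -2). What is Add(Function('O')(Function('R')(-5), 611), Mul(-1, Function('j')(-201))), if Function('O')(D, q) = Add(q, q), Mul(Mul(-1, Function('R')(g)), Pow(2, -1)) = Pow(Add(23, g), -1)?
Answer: 420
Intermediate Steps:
Function('R')(g) = Mul(-2, Pow(Add(23, g), -1))
Function('O')(D, q) = Mul(2, q)
Function('j')(x) = Add(-2, Mul(-4, x))
Add(Function('O')(Function('R')(-5), 611), Mul(-1, Function('j')(-201))) = Add(Mul(2, 611), Mul(-1, Add(-2, Mul(-4, -201)))) = Add(1222, Mul(-1, Add(-2, 804))) = Add(1222, Mul(-1, 802)) = Add(1222, -802) = 420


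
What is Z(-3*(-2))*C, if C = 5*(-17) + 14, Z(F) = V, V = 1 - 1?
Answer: 0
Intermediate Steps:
V = 0
Z(F) = 0
C = -71 (C = -85 + 14 = -71)
Z(-3*(-2))*C = 0*(-71) = 0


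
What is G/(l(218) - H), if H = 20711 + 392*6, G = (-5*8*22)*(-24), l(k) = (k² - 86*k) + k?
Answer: 7040/1977 ≈ 3.5610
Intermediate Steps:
l(k) = k² - 85*k
G = 21120 (G = -40*22*(-24) = -880*(-24) = 21120)
H = 23063 (H = 20711 + 2352 = 23063)
G/(l(218) - H) = 21120/(218*(-85 + 218) - 1*23063) = 21120/(218*133 - 23063) = 21120/(28994 - 23063) = 21120/5931 = 21120*(1/5931) = 7040/1977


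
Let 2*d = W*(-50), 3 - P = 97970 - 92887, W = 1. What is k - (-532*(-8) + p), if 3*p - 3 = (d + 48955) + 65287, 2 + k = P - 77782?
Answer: -375580/3 ≈ -1.2519e+5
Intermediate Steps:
P = -5080 (P = 3 - (97970 - 92887) = 3 - 1*5083 = 3 - 5083 = -5080)
d = -25 (d = (1*(-50))/2 = (½)*(-50) = -25)
k = -82864 (k = -2 + (-5080 - 77782) = -2 - 82862 = -82864)
p = 114220/3 (p = 1 + ((-25 + 48955) + 65287)/3 = 1 + (48930 + 65287)/3 = 1 + (⅓)*114217 = 1 + 114217/3 = 114220/3 ≈ 38073.)
k - (-532*(-8) + p) = -82864 - (-532*(-8) + 114220/3) = -82864 - (4256 + 114220/3) = -82864 - 1*126988/3 = -82864 - 126988/3 = -375580/3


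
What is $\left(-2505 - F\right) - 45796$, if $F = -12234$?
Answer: $-36067$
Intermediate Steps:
$\left(-2505 - F\right) - 45796 = \left(-2505 - -12234\right) - 45796 = \left(-2505 + 12234\right) - 45796 = 9729 - 45796 = -36067$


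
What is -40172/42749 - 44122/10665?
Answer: -2314605758/455918085 ≈ -5.0768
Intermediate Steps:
-40172/42749 - 44122/10665 = -2314605758/455918085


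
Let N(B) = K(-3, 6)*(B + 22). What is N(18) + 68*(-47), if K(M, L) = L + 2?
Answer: -2876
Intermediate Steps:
K(M, L) = 2 + L
N(B) = 176 + 8*B (N(B) = (2 + 6)*(B + 22) = 8*(22 + B) = 176 + 8*B)
N(18) + 68*(-47) = (176 + 8*18) + 68*(-47) = (176 + 144) - 3196 = 320 - 3196 = -2876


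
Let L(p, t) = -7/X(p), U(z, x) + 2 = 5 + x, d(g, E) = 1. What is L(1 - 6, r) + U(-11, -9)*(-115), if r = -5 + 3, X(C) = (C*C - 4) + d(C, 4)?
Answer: 15173/22 ≈ 689.68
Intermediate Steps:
U(z, x) = 3 + x (U(z, x) = -2 + (5 + x) = 3 + x)
X(C) = -3 + C² (X(C) = (C*C - 4) + 1 = (C² - 4) + 1 = (-4 + C²) + 1 = -3 + C²)
r = -2
L(p, t) = -7/(-3 + p²)
L(1 - 6, r) + U(-11, -9)*(-115) = -7/(-3 + (1 - 6)²) + (3 - 9)*(-115) = -7/(-3 + (-5)²) - 6*(-115) = -7/(-3 + 25) + 690 = -7/22 + 690 = 15173/22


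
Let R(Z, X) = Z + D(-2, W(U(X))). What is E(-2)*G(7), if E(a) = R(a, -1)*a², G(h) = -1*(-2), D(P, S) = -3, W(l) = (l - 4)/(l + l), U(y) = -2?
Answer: -40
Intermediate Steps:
W(l) = (-4 + l)/(2*l) (W(l) = (-4 + l)/((2*l)) = (-4 + l)*(1/(2*l)) = (-4 + l)/(2*l))
G(h) = 2
R(Z, X) = -3 + Z (R(Z, X) = Z - 3 = -3 + Z)
E(a) = a²*(-3 + a) (E(a) = (-3 + a)*a² = a²*(-3 + a))
E(-2)*G(7) = ((-2)²*(-3 - 2))*2 = (4*(-5))*2 = -20*2 = -40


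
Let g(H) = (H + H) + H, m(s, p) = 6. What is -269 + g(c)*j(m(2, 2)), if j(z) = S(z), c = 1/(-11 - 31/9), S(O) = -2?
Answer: -17458/65 ≈ -268.58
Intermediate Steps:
c = -9/130 (c = 1/(-11 - 31*⅑) = 1/(-11 - 31/9) = 1/(-130/9) = -9/130 ≈ -0.069231)
j(z) = -2
g(H) = 3*H (g(H) = 2*H + H = 3*H)
-269 + g(c)*j(m(2, 2)) = -269 + (3*(-9/130))*(-2) = -269 - 27/130*(-2) = -269 + 27/65 = -17458/65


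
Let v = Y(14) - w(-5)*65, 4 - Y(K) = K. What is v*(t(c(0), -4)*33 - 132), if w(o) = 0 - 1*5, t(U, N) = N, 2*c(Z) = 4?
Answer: -83160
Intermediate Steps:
c(Z) = 2 (c(Z) = (½)*4 = 2)
Y(K) = 4 - K
w(o) = -5 (w(o) = 0 - 5 = -5)
v = 315 (v = (4 - 1*14) - (-5)*65 = (4 - 14) - 1*(-325) = -10 + 325 = 315)
v*(t(c(0), -4)*33 - 132) = 315*(-4*33 - 132) = 315*(-132 - 132) = 315*(-264) = -83160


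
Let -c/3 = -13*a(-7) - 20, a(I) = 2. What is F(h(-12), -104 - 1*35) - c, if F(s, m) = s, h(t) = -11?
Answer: -149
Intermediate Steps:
c = 138 (c = -3*(-13*2 - 20) = -3*(-26 - 20) = -3*(-46) = 138)
F(h(-12), -104 - 1*35) - c = -11 - 1*138 = -11 - 138 = -149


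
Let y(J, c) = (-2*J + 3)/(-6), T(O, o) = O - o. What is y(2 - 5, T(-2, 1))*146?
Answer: -219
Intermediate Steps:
y(J, c) = -1/2 + J/3 (y(J, c) = (3 - 2*J)*(-1/6) = -1/2 + J/3)
y(2 - 5, T(-2, 1))*146 = (-1/2 + (2 - 5)/3)*146 = (-1/2 + (1/3)*(-3))*146 = (-1/2 - 1)*146 = -3/2*146 = -219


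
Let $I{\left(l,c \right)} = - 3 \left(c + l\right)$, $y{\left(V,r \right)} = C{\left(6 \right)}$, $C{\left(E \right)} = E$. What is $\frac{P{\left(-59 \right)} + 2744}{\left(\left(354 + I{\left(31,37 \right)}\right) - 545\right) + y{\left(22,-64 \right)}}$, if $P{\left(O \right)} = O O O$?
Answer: $\frac{202635}{389} \approx 520.91$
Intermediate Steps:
$y{\left(V,r \right)} = 6$
$P{\left(O \right)} = O^{3}$ ($P{\left(O \right)} = O^{2} O = O^{3}$)
$I{\left(l,c \right)} = - 3 c - 3 l$
$\frac{P{\left(-59 \right)} + 2744}{\left(\left(354 + I{\left(31,37 \right)}\right) - 545\right) + y{\left(22,-64 \right)}} = \frac{\left(-59\right)^{3} + 2744}{\left(\left(354 - 204\right) - 545\right) + 6} = \frac{-205379 + 2744}{\left(\left(354 - 204\right) - 545\right) + 6} = - \frac{202635}{\left(\left(354 - 204\right) - 545\right) + 6} = - \frac{202635}{\left(150 - 545\right) + 6} = - \frac{202635}{-395 + 6} = - \frac{202635}{-389} = \left(-202635\right) \left(- \frac{1}{389}\right) = \frac{202635}{389}$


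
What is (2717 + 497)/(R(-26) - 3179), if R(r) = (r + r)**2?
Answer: -3214/475 ≈ -6.7663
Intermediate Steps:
R(r) = 4*r**2 (R(r) = (2*r)**2 = 4*r**2)
(2717 + 497)/(R(-26) - 3179) = (2717 + 497)/(4*(-26)**2 - 3179) = 3214/(4*676 - 3179) = 3214/(2704 - 3179) = 3214/(-475) = 3214*(-1/475) = -3214/475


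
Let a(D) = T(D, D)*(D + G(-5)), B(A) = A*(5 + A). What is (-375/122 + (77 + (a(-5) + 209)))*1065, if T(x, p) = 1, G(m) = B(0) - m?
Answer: 36760605/122 ≈ 3.0132e+5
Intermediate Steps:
G(m) = -m (G(m) = 0*(5 + 0) - m = 0*5 - m = 0 - m = -m)
a(D) = 5 + D (a(D) = 1*(D - 1*(-5)) = 1*(D + 5) = 1*(5 + D) = 5 + D)
(-375/122 + (77 + (a(-5) + 209)))*1065 = (-375/122 + (77 + ((5 - 5) + 209)))*1065 = (-375*1/122 + (77 + (0 + 209)))*1065 = (-375/122 + (77 + 209))*1065 = (-375/122 + 286)*1065 = (34517/122)*1065 = 36760605/122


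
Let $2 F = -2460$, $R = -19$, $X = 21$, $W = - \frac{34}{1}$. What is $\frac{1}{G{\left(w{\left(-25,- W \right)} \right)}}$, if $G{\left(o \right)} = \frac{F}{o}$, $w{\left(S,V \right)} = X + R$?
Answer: $- \frac{1}{615} \approx -0.001626$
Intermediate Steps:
$W = -34$ ($W = \left(-34\right) 1 = -34$)
$F = -1230$ ($F = \frac{1}{2} \left(-2460\right) = -1230$)
$w{\left(S,V \right)} = 2$ ($w{\left(S,V \right)} = 21 - 19 = 2$)
$G{\left(o \right)} = - \frac{1230}{o}$
$\frac{1}{G{\left(w{\left(-25,- W \right)} \right)}} = \frac{1}{\left(-1230\right) \frac{1}{2}} = \frac{1}{-615} = - \frac{1}{615}$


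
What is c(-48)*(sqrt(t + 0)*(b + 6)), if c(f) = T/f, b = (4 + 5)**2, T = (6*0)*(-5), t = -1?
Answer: 0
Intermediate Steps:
T = 0 (T = 0*(-5) = 0)
b = 81 (b = 9**2 = 81)
c(f) = 0 (c(f) = 0/f = 0)
c(-48)*(sqrt(t + 0)*(b + 6)) = 0*(sqrt(-1 + 0)*(81 + 6)) = 0*(sqrt(-1)*87) = 0*(I*87) = 0*(87*I) = 0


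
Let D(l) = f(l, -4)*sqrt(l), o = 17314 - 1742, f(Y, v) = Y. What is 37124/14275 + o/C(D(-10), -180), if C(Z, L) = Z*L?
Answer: 37124/14275 - 3893*I*sqrt(10)/4500 ≈ 2.6006 - 2.7357*I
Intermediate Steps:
o = 15572
D(l) = l**(3/2) (D(l) = l*sqrt(l) = l**(3/2))
C(Z, L) = L*Z
37124/14275 + o/C(D(-10), -180) = 37124/14275 + 15572/((-(-1800)*I*sqrt(10))) = 37124*(1/14275) + 15572/((-(-1800)*I*sqrt(10))) = 37124/14275 + 15572/((1800*I*sqrt(10))) = 37124/14275 + 15572*(-I*sqrt(10)/18000) = 37124/14275 - 3893*I*sqrt(10)/4500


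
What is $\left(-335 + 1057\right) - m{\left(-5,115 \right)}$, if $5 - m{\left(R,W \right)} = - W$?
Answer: $602$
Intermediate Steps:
$m{\left(R,W \right)} = 5 + W$ ($m{\left(R,W \right)} = 5 - - W = 5 + W$)
$\left(-335 + 1057\right) - m{\left(-5,115 \right)} = \left(-335 + 1057\right) - \left(5 + 115\right) = 722 - 120 = 602$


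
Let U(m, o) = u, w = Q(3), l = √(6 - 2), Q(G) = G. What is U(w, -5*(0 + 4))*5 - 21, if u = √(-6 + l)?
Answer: -21 + 10*I ≈ -21.0 + 10.0*I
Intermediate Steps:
l = 2 (l = √4 = 2)
w = 3
u = 2*I (u = √(-6 + 2) = √(-4) = 2*I ≈ 2.0*I)
U(m, o) = 2*I
U(w, -5*(0 + 4))*5 - 21 = (2*I)*5 - 21 = 10*I - 21 = -21 + 10*I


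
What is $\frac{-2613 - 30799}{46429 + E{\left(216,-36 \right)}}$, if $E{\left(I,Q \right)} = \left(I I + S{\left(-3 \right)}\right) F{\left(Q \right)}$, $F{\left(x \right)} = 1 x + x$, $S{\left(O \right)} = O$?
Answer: $\frac{33412}{3312587} \approx 0.010086$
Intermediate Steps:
$F{\left(x \right)} = 2 x$ ($F{\left(x \right)} = x + x = 2 x$)
$E{\left(I,Q \right)} = 2 Q \left(-3 + I^{2}\right)$ ($E{\left(I,Q \right)} = \left(I I - 3\right) 2 Q = \left(I^{2} - 3\right) 2 Q = \left(-3 + I^{2}\right) 2 Q = 2 Q \left(-3 + I^{2}\right)$)
$\frac{-2613 - 30799}{46429 + E{\left(216,-36 \right)}} = \frac{-2613 - 30799}{46429 + 2 \left(-36\right) \left(-3 + 216^{2}\right)} = - \frac{33412}{46429 + 2 \left(-36\right) \left(-3 + 46656\right)} = - \frac{33412}{46429 + 2 \left(-36\right) 46653} = - \frac{33412}{46429 - 3359016} = - \frac{33412}{-3312587} = \left(-33412\right) \left(- \frac{1}{3312587}\right) = \frac{33412}{3312587}$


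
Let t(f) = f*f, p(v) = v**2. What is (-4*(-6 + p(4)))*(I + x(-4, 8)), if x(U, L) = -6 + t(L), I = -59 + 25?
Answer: -960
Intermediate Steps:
t(f) = f**2
I = -34
x(U, L) = -6 + L**2
(-4*(-6 + p(4)))*(I + x(-4, 8)) = (-4*(-6 + 4**2))*(-34 + (-6 + 8**2)) = (-4*(-6 + 16))*(-34 + (-6 + 64)) = (-4*10)*(-34 + 58) = -40*24 = -960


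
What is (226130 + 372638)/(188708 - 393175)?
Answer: -598768/204467 ≈ -2.9284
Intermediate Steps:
(226130 + 372638)/(188708 - 393175) = 598768/(-204467) = 598768*(-1/204467) = -598768/204467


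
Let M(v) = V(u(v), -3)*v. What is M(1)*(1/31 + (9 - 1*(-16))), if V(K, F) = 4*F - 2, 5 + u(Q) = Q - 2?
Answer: -10864/31 ≈ -350.45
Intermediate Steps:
u(Q) = -7 + Q (u(Q) = -5 + (Q - 2) = -5 + (-2 + Q) = -7 + Q)
V(K, F) = -2 + 4*F
M(v) = -14*v (M(v) = (-2 + 4*(-3))*v = (-2 - 12)*v = -14*v)
M(1)*(1/31 + (9 - 1*(-16))) = (-14*1)*(1/31 + (9 - 1*(-16))) = -14*(1/31 + (9 + 16)) = -14*(1/31 + 25) = -14*776/31 = -10864/31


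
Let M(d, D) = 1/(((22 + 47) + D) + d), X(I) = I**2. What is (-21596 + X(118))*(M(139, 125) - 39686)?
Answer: 101388832664/333 ≈ 3.0447e+8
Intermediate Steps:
M(d, D) = 1/(69 + D + d) (M(d, D) = 1/((69 + D) + d) = 1/(69 + D + d))
(-21596 + X(118))*(M(139, 125) - 39686) = (-21596 + 118**2)*(1/(69 + 125 + 139) - 39686) = (-21596 + 13924)*(1/333 - 39686) = -7672*(1/333 - 39686) = -7672*(-13215437/333) = 101388832664/333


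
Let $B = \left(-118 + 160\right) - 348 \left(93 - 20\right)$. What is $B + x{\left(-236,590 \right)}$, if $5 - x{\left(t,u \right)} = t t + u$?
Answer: $-81643$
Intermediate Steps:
$B = -25362$ ($B = 42 - 348 \left(93 - 20\right) = 42 - 25404 = -25362$)
$x{\left(t,u \right)} = 5 - u - t^{2}$ ($x{\left(t,u \right)} = 5 - \left(t t + u\right) = 5 - \left(t^{2} + u\right) = 5 - \left(u + t^{2}\right) = 5 - u - t^{2}$)
$B + x{\left(-236,590 \right)} = -25362 - 56281 = -81643$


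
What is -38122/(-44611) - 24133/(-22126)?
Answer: 274297805/141008998 ≈ 1.9452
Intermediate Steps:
-38122/(-44611) - 24133/(-22126) = -38122*(-1/44611) - 24133*(-1/22126) = 5446/6373 + 24133/22126 = 274297805/141008998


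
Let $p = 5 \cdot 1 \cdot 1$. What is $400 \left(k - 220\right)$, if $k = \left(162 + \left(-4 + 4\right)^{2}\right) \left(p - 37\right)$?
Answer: $-2161600$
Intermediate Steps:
$p = 5$ ($p = 5 \cdot 1 = 5$)
$k = -5184$ ($k = \left(162 + \left(-4 + 4\right)^{2}\right) \left(5 - 37\right) = \left(162 + 0^{2}\right) \left(-32\right) = \left(162 + 0\right) \left(-32\right) = 162 \left(-32\right) = -5184$)
$400 \left(k - 220\right) = 400 \left(-5184 - 220\right) = 400 \left(-5404\right) = -2161600$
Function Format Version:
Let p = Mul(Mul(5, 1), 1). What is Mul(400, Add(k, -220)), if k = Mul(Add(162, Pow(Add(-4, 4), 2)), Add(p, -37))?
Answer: -2161600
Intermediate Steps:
p = 5 (p = Mul(5, 1) = 5)
k = -5184 (k = Mul(Add(162, Pow(Add(-4, 4), 2)), Add(5, -37)) = Mul(Add(162, Pow(0, 2)), -32) = Mul(Add(162, 0), -32) = Mul(162, -32) = -5184)
Mul(400, Add(k, -220)) = Mul(400, Add(-5184, -220)) = Mul(400, -5404) = -2161600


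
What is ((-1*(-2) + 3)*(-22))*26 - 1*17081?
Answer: -19941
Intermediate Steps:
((-1*(-2) + 3)*(-22))*26 - 1*17081 = ((2 + 3)*(-22))*26 - 17081 = (5*(-22))*26 - 17081 = -110*26 - 17081 = -2860 - 17081 = -19941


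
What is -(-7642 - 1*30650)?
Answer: 38292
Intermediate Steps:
-(-7642 - 1*30650) = -(-7642 - 30650) = -1*(-38292) = 38292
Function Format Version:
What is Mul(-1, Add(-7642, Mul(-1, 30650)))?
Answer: 38292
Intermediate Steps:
Mul(-1, Add(-7642, Mul(-1, 30650))) = Mul(-1, Add(-7642, -30650)) = Mul(-1, -38292) = 38292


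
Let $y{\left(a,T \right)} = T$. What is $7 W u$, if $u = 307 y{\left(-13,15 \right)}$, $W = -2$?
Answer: $-64470$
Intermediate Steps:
$u = 4605$ ($u = 307 \cdot 15 = 4605$)
$7 W u = 7 \left(-2\right) 4605 = \left(-14\right) 4605 = -64470$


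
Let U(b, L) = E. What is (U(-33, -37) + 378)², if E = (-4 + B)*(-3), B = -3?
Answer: 159201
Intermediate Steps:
E = 21 (E = (-4 - 3)*(-3) = -7*(-3) = 21)
U(b, L) = 21
(U(-33, -37) + 378)² = (21 + 378)² = 399² = 159201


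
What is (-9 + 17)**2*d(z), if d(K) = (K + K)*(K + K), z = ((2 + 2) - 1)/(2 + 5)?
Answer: 2304/49 ≈ 47.020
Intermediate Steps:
z = 3/7 (z = (4 - 1)/7 = 3*(1/7) = 3/7 ≈ 0.42857)
d(K) = 4*K**2 (d(K) = (2*K)*(2*K) = 4*K**2)
(-9 + 17)**2*d(z) = (-9 + 17)**2*(4*(3/7)**2) = 8**2*(4*(9/49)) = 64*(36/49) = 2304/49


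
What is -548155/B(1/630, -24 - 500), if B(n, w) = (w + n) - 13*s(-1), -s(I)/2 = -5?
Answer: 345337650/412019 ≈ 838.16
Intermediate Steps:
s(I) = 10 (s(I) = -2*(-5) = 10)
B(n, w) = -130 + n + w (B(n, w) = (w + n) - 13*10 = (n + w) - 130 = -130 + n + w)
-548155/B(1/630, -24 - 500) = -548155/(-130 + 1/630 + (-24 - 500)) = -548155/(-130 + 1/630 - 524) = -548155/(-412019/630) = -548155*(-630/412019) = 345337650/412019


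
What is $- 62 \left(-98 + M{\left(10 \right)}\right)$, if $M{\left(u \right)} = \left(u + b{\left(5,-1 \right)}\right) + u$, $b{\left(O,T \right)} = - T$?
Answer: $4774$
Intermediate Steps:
$M{\left(u \right)} = 1 + 2 u$ ($M{\left(u \right)} = \left(u - -1\right) + u = \left(u + 1\right) + u = \left(1 + u\right) + u = 1 + 2 u$)
$- 62 \left(-98 + M{\left(10 \right)}\right) = - 62 \left(-98 + \left(1 + 2 \cdot 10\right)\right) = - 62 \left(-98 + \left(1 + 20\right)\right) = - 62 \left(-98 + 21\right) = \left(-62\right) \left(-77\right) = 4774$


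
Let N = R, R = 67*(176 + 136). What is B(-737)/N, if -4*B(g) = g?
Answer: 11/1248 ≈ 0.0088141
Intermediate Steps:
B(g) = -g/4
R = 20904 (R = 67*312 = 20904)
N = 20904
B(-737)/N = -¼*(-737)/20904 = (737/4)*(1/20904) = 11/1248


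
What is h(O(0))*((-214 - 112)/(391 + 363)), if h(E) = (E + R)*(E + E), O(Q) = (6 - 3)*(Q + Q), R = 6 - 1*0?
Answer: 0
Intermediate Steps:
R = 6 (R = 6 + 0 = 6)
O(Q) = 6*Q (O(Q) = 3*(2*Q) = 6*Q)
h(E) = 2*E*(6 + E) (h(E) = (E + 6)*(E + E) = (6 + E)*(2*E) = 2*E*(6 + E))
h(O(0))*((-214 - 112)/(391 + 363)) = (2*(6*0)*(6 + 6*0))*((-214 - 112)/(391 + 363)) = (2*0*(6 + 0))*(-326/754) = (2*0*6)*(-326*1/754) = 0*(-163/377) = 0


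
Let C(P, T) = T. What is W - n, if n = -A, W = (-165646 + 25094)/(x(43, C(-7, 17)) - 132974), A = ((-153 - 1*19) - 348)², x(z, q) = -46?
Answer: 8992187138/33255 ≈ 2.7040e+5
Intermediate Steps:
A = 270400 (A = ((-153 - 19) - 348)² = (-172 - 348)² = (-520)² = 270400)
W = 35138/33255 (W = (-165646 + 25094)/(-46 - 132974) = -140552/(-133020) = -140552*(-1/133020) = 35138/33255 ≈ 1.0566)
n = -270400 (n = -1*270400 = -270400)
W - n = 35138/33255 - 1*(-270400) = 35138/33255 + 270400 = 8992187138/33255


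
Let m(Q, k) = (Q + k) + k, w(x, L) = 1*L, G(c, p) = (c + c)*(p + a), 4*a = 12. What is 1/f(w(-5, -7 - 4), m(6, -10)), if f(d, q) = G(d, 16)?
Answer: -1/418 ≈ -0.0023923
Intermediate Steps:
a = 3 (a = (1/4)*12 = 3)
G(c, p) = 2*c*(3 + p) (G(c, p) = (c + c)*(p + 3) = (2*c)*(3 + p) = 2*c*(3 + p))
w(x, L) = L
m(Q, k) = Q + 2*k
f(d, q) = 38*d (f(d, q) = 2*d*(3 + 16) = 2*d*19 = 38*d)
1/f(w(-5, -7 - 4), m(6, -10)) = 1/(38*(-7 - 4)) = 1/(38*(-11)) = 1/(-418) = -1/418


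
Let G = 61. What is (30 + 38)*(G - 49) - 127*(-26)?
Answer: 4118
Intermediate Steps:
(30 + 38)*(G - 49) - 127*(-26) = (30 + 38)*(61 - 49) - 127*(-26) = 68*12 + 3302 = 816 + 3302 = 4118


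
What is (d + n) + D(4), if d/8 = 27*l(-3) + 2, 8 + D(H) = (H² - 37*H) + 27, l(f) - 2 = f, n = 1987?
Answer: 1674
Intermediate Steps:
l(f) = 2 + f
D(H) = 19 + H² - 37*H (D(H) = -8 + ((H² - 37*H) + 27) = -8 + (27 + H² - 37*H) = 19 + H² - 37*H)
d = -200 (d = 8*(27*(2 - 3) + 2) = 8*(27*(-1) + 2) = 8*(-27 + 2) = 8*(-25) = -200)
(d + n) + D(4) = (-200 + 1987) + (19 + 4² - 37*4) = 1787 + (19 + 16 - 148) = 1787 - 113 = 1674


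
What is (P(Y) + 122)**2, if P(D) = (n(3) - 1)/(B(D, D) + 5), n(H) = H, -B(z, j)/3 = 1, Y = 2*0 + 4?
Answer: 15129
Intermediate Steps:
Y = 4 (Y = 0 + 4 = 4)
B(z, j) = -3 (B(z, j) = -3*1 = -3)
P(D) = 1 (P(D) = (3 - 1)/(-3 + 5) = 2/2 = 2*(1/2) = 1)
(P(Y) + 122)**2 = (1 + 122)**2 = 123**2 = 15129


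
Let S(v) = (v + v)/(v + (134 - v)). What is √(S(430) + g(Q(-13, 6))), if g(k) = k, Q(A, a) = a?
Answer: 8*√871/67 ≈ 3.5239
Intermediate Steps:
S(v) = v/67 (S(v) = (2*v)/134 = (2*v)*(1/134) = v/67)
√(S(430) + g(Q(-13, 6))) = √((1/67)*430 + 6) = √(430/67 + 6) = √(832/67) = 8*√871/67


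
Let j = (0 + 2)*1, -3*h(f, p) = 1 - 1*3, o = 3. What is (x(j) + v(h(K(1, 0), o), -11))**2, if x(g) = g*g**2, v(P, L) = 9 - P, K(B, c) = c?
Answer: 2401/9 ≈ 266.78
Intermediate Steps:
h(f, p) = 2/3 (h(f, p) = -(1 - 1*3)/3 = -(1 - 3)/3 = -1/3*(-2) = 2/3)
j = 2 (j = 2*1 = 2)
x(g) = g**3
(x(j) + v(h(K(1, 0), o), -11))**2 = (2**3 + (9 - 1*2/3))**2 = (8 + (9 - 2/3))**2 = (8 + 25/3)**2 = (49/3)**2 = 2401/9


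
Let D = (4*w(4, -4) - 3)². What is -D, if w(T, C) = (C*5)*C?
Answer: -100489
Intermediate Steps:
w(T, C) = 5*C² (w(T, C) = (5*C)*C = 5*C²)
D = 100489 (D = (4*(5*(-4)²) - 3)² = (4*(5*16) - 3)² = (4*80 - 3)² = (320 - 3)² = 317² = 100489)
-D = -1*100489 = -100489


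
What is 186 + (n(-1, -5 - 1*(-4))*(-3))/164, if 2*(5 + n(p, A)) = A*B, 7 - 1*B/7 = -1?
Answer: 30603/164 ≈ 186.60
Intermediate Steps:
B = 56 (B = 49 - 7*(-1) = 49 + 7 = 56)
n(p, A) = -5 + 28*A (n(p, A) = -5 + (A*56)/2 = -5 + (56*A)/2 = -5 + 28*A)
186 + (n(-1, -5 - 1*(-4))*(-3))/164 = 186 + ((-5 + 28*(-5 - 1*(-4)))*(-3))/164 = 186 + ((-5 + 28*(-5 + 4))*(-3))*(1/164) = 186 + ((-5 + 28*(-1))*(-3))*(1/164) = 186 + ((-5 - 28)*(-3))*(1/164) = 186 - 33*(-3)*(1/164) = 186 + 99*(1/164) = 186 + 99/164 = 30603/164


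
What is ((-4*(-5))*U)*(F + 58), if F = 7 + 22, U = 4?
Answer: 6960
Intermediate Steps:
F = 29
((-4*(-5))*U)*(F + 58) = (-4*(-5)*4)*(29 + 58) = (20*4)*87 = 80*87 = 6960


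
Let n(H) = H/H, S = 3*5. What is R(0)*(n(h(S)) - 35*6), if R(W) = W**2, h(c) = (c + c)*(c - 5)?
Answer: 0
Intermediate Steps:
S = 15
h(c) = 2*c*(-5 + c) (h(c) = (2*c)*(-5 + c) = 2*c*(-5 + c))
n(H) = 1
R(0)*(n(h(S)) - 35*6) = 0**2*(1 - 35*6) = 0*(1 - 210) = 0*(-209) = 0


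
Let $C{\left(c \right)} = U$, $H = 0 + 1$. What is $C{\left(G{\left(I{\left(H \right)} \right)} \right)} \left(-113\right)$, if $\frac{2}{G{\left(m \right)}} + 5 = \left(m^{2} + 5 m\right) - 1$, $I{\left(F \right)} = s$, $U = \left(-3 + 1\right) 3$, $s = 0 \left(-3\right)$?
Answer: $678$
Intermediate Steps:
$H = 1$
$s = 0$
$U = -6$ ($U = \left(-2\right) 3 = -6$)
$I{\left(F \right)} = 0$
$G{\left(m \right)} = \frac{2}{-6 + m^{2} + 5 m}$ ($G{\left(m \right)} = \frac{2}{-5 - \left(1 - m^{2} - 5 m\right)} = \frac{2}{-5 + \left(-1 + m^{2} + 5 m\right)} = \frac{2}{-6 + m^{2} + 5 m}$)
$C{\left(c \right)} = -6$
$C{\left(G{\left(I{\left(H \right)} \right)} \right)} \left(-113\right) = \left(-6\right) \left(-113\right) = 678$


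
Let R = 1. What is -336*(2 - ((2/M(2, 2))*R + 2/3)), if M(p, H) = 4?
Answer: -280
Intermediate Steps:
-336*(2 - ((2/M(2, 2))*R + 2/3)) = -336*(2 - ((2/4)*1 + 2/3)) = -336*(2 - ((2*(1/4))*1 + 2*(1/3))) = -336*(2 - ((1/2)*1 + 2/3)) = -336*(2 - (1/2 + 2/3)) = -336*(2 - 1*7/6) = -336*(2 - 7/6) = -336*5/6 = -280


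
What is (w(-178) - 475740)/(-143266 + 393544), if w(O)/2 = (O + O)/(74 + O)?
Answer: -6184531/3253614 ≈ -1.9008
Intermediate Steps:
w(O) = 4*O/(74 + O) (w(O) = 2*((O + O)/(74 + O)) = 2*((2*O)/(74 + O)) = 2*(2*O/(74 + O)) = 4*O/(74 + O))
(w(-178) - 475740)/(-143266 + 393544) = (4*(-178)/(74 - 178) - 475740)/(-143266 + 393544) = (4*(-178)/(-104) - 475740)/250278 = (4*(-178)*(-1/104) - 475740)*(1/250278) = (89/13 - 475740)*(1/250278) = -6184531/13*1/250278 = -6184531/3253614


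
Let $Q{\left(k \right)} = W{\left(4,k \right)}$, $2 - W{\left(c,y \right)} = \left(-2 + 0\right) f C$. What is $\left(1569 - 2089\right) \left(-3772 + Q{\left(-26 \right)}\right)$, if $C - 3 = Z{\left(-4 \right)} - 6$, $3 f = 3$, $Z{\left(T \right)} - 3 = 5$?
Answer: $1955200$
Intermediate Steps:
$Z{\left(T \right)} = 8$ ($Z{\left(T \right)} = 3 + 5 = 8$)
$f = 1$ ($f = \frac{1}{3} \cdot 3 = 1$)
$C = 5$ ($C = 3 + \left(8 - 6\right) = 3 + 2 = 5$)
$W{\left(c,y \right)} = 12$ ($W{\left(c,y \right)} = 2 - \left(-2 + 0\right) 1 \cdot 5 = 2 - \left(-2\right) 1 \cdot 5 = 2 - \left(-2\right) 5 = 2 - -10 = 2 + 10 = 12$)
$Q{\left(k \right)} = 12$
$\left(1569 - 2089\right) \left(-3772 + Q{\left(-26 \right)}\right) = \left(1569 - 2089\right) \left(-3772 + 12\right) = \left(-520\right) \left(-3760\right) = 1955200$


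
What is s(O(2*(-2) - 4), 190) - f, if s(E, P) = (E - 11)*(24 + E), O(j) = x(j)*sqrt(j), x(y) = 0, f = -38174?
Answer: 37910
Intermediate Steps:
O(j) = 0 (O(j) = 0*sqrt(j) = 0)
s(E, P) = (-11 + E)*(24 + E)
s(O(2*(-2) - 4), 190) - f = (-264 + 0**2 + 13*0) - 1*(-38174) = (-264 + 0 + 0) + 38174 = -264 + 38174 = 37910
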